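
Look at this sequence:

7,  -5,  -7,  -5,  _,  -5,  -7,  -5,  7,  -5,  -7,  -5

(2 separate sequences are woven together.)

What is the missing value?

Odd-indexed and even-indexed terms follow separate rules.
Stream A: 7, -7, ?, -7, 7, -7 — the oscillation 7·(−1)^(n+1).
Stream B: -5, -5, -5, -5, -5, -5 — the constant sequence -5.
Stream A's pattern makes the blank 7.

7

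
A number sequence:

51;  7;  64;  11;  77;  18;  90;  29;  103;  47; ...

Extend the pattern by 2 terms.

116, 76

Odd-indexed and even-indexed terms follow separate rules.
Track A: 51, 64, 77, 90, 103 (adding 13 each time).
Track B: 7, 11, 18, 29, 47 (Fibonacci-style (each term is the sum of the two before it)).
The 11th slot belongs to track A; its 6th term is 116.
Position 12 → track B, term 6 = 76.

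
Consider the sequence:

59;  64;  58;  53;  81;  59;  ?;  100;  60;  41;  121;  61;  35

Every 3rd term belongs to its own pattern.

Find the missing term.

The terms cycle through 3 interleaved subsequences.
Stream A = 59, 53, ?, 41, 35: linear: a_n = 65 − 6·n.
Stream B = 64, 81, 100, 121: consecutive squares n² from n = 8.
Stream C = 58, 59, 60, 61: arithmetic with common difference +1.
The gap is stream A's term 3; the rule gives 47.

47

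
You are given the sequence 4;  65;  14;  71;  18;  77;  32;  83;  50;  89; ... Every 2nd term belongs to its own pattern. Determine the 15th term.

214

Taking every 2nd term gives 2 separate tracks.
Track A: 4, 14, 18, 32, 50 — a Fibonacci-like recurrence a_n = a_{n-1} + a_{n-2}.
Track B: 65, 71, 77, 83, 89 — arithmetic with common difference +6.
Position 15 → track A, term 8 = 214.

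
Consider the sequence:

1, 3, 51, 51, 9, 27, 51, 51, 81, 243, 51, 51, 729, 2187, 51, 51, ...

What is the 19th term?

51

Reading positions in blocks of 4 reveals the pattern AABB — 2 tracks woven together.
Track A: 1, 3, 9, 27, 81, 243, 729, 2187 (geometric, ×3 each step).
Track B: 51, 51, 51, 51, 51, 51, 51, 51 (the constant sequence 51).
Term 19 comes from track B (its 9th entry): 51.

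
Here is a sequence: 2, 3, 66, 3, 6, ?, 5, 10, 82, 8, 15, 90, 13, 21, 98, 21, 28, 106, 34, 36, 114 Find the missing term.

Split by position mod 3: positions 1, 4, 7, … form one track, and each other residue class forms its own.
Track A: 2, 3, 5, 8, 13, 21, 34. Each term equals the sum of the previous two.
Track B: 3, 6, 10, 15, 21, 28, 36. Triangular numbers starting at T_2.
Track C: 66, ?, 82, 90, 98, 106, 114. Adding 8 each time.
Filling track C at index 2 by its rule yields 74.

74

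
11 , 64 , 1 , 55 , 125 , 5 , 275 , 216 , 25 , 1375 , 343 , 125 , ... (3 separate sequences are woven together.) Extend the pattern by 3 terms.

6875, 512, 625

Split by position mod 3: positions 1, 4, 7, … form one track, and each other residue class forms its own.
Track A: 11, 55, 275, 1375 — multiplying by 5 each time.
Track B: 64, 125, 216, 343 — perfect cubes starting at 4³.
Track C: 1, 5, 25, 125 — successive powers of 5.
The 13th slot belongs to track A; its 5th term is 6875.
The 14th slot belongs to track B; its 5th term is 512.
Position 15 falls in track C as its term 5, giving 625.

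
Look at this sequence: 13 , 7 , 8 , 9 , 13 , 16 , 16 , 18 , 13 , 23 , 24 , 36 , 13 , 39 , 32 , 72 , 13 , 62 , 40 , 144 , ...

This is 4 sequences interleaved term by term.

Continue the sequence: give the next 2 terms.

Split by position mod 4: positions 1, 5, 9, … form one track, and each other residue class forms its own.
Subsequence A is 13, 13, 13, 13, 13, which is the constant sequence 13.
Subsequence B is 7, 16, 23, 39, 62, which is a Fibonacci-like recurrence a_n = a_{n-1} + a_{n-2}.
Subsequence C is 8, 16, 24, 32, 40, which is adding 8 each time.
Subsequence D is 9, 18, 36, 72, 144, which is multiplying by 2 each time.
Term 21 comes from subsequence A (its 6th entry): 13.
Term 22 comes from subsequence B (its 6th entry): 101.

13, 101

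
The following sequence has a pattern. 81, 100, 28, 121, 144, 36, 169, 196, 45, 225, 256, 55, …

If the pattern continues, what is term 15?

The slot pattern repeats as AAB (period 3), so there are 2 interleaved tracks.
Track A: 81, 100, 121, 144, 169, 196, 225, 256 (the squares 9², 10², 11², …).
Track B: 28, 36, 45, 55 (triangular numbers starting at T_7).
Term 15 comes from track B (its 5th entry): 66.

66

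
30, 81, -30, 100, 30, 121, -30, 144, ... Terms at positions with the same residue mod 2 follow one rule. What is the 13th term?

30

Odd-indexed and even-indexed terms follow separate rules.
Stream A: 30, -30, 30, -30 — the oscillation 30·(−1)^(n+1).
Stream B: 81, 100, 121, 144 — the squares 9², 10², 11², ….
Position 13 → stream A, term 7 = 30.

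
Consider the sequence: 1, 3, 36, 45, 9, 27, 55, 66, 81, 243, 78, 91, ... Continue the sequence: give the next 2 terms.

Reading positions in blocks of 4 reveals the pattern AABB — 2 tracks woven together.
Track A: 1, 3, 9, 27, 81, 243 — successive powers of 3.
Track B: 36, 45, 55, 66, 78, 91 — the triangular numbers T_8, T_9, ….
Term 13 comes from track A (its 7th entry): 729.
The 14th slot belongs to track A; its 8th term is 2187.

729, 2187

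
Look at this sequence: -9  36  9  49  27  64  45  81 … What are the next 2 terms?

Taking every 2nd term gives 2 separate tracks.
Track A: -9, 9, 27, 45. Linear: a_n = -27 + 18·n.
Track B: 36, 49, 64, 81. Consecutive squares n² from n = 6.
The 9th slot belongs to track A; its 5th term is 63.
The 10th slot belongs to track B; its 5th term is 100.

63, 100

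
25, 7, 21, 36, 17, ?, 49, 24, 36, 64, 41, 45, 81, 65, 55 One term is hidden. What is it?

Read the sequence 3 terms at a time; column i is its own pattern.
Track A is 25, 36, 49, 64, 81, which is consecutive squares n² from n = 5.
Track B is 7, 17, 24, 41, 65, which is a Fibonacci-like recurrence a_n = a_{n-1} + a_{n-2}.
Track C is 21, ?, 36, 45, 55, which is triangular numbers starting at T_6.
The gap is track C's term 2; the rule gives 28.

28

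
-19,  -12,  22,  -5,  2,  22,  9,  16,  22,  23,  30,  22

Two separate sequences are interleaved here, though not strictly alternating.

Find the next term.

Positions follow the repeating pattern AAB; grouping by letter gives 2 tracks.
Track A: -19, -12, -5, 2, 9, 16, 23, 30 — adding 7 each time.
Track B: 22, 22, 22, 22 — the constant sequence 22.
Position 13 falls in track A as its term 9, giving 37.

37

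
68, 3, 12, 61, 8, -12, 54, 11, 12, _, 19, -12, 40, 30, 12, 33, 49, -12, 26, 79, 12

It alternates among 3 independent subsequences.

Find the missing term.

Split by position mod 3: positions 1, 4, 7, … form one track, and each other residue class forms its own.
Subsequence A: 68, 61, 54, ?, 40, 33, 26. Subtracting 7 each time.
Subsequence B: 3, 8, 11, 19, 30, 49, 79. Each term equals the sum of the previous two.
Subsequence C: 12, -12, 12, -12, 12, -12, 12. Oscillating between 12 and -12.
The gap is subsequence A's term 4; the rule gives 47.

47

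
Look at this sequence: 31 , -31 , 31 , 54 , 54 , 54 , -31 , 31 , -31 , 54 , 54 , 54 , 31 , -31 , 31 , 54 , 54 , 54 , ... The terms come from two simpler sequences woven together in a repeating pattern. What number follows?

-31

Positions follow the repeating pattern AAABBB; grouping by letter gives 2 tracks.
Track A: 31, -31, 31, -31, 31, -31, 31, -31, 31. Alternating ±31.
Track B: 54, 54, 54, 54, 54, 54, 54, 54, 54. Always 54.
Position 19 → track A, term 10 = -31.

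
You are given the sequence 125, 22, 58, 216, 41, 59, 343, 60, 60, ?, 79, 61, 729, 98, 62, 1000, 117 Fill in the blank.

Taking every 3rd term gives 3 separate tracks.
Subsequence A is 125, 216, 343, ?, 729, 1000, which is the cubes 5³, 6³, 7³, ….
Subsequence B is 22, 41, 60, 79, 98, 117, which is arithmetic with common difference +19.
Subsequence C is 58, 59, 60, 61, 62, which is arithmetic, step +1.
Filling subsequence A at index 4 by its rule yields 512.

512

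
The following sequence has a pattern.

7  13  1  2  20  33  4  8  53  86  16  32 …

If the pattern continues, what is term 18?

Positions follow the repeating pattern AABB; grouping by letter gives 2 tracks.
Track A is 7, 13, 20, 33, 53, 86, which is each term equals the sum of the previous two.
Track B is 1, 2, 4, 8, 16, 32, which is successive powers of 2.
Term 18 comes from track A (its 10th entry): 589.

589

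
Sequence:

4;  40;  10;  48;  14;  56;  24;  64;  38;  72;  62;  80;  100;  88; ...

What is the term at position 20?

Taking every 2nd term gives 2 separate tracks.
Track A: 4, 10, 14, 24, 38, 62, 100 — a Fibonacci-like recurrence a_n = a_{n-1} + a_{n-2}.
Track B: 40, 48, 56, 64, 72, 80, 88 — arithmetic, step +8.
Position 20 → track B, term 10 = 112.

112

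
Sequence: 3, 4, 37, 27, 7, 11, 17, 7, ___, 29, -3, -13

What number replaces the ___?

The slot pattern repeats as AABB (period 4), so there are 2 interleaved tracks.
Subsequence A: 3, 4, 7, 11, ?, 29. Fibonacci-style (each term is the sum of the two before it).
Subsequence B: 37, 27, 17, 7, -3, -13. Arithmetic with common difference −10.
So the missing entry in subsequence A is 18.

18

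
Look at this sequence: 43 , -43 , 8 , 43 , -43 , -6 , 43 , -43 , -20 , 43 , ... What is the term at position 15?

-48

Reading positions in blocks of 3 reveals the pattern AAB — 2 tracks woven together.
Stream A is 43, -43, 43, -43, 43, -43, 43, which is alternating ±43.
Stream B is 8, -6, -20, which is subtracting 14 each time.
Position 15 → stream B, term 5 = -48.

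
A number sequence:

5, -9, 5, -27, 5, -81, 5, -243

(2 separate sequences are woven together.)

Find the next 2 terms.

5, -729

The terms cycle through 2 interleaved subsequences.
Track A: 5, 5, 5, 5 — the constant sequence 5.
Track B: -9, -27, -81, -243 — multiplying by 3 each time.
Term 9 comes from track A (its 5th entry): 5.
Position 10 falls in track B as its term 5, giving -729.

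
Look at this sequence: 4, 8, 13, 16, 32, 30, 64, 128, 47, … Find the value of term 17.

Positions follow the repeating pattern AAB; grouping by letter gives 2 tracks.
Stream A is 4, 8, 16, 32, 64, 128, which is powers of 2.
Stream B is 13, 30, 47, which is adding 17 each time.
The 17th slot belongs to stream A; its 12th term is 8192.

8192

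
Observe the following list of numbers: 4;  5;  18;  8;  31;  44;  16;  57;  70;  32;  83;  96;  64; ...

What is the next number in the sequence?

Reading positions in blocks of 3 reveals the pattern ABB — 2 tracks woven together.
Track A: 4, 8, 16, 32, 64. Powers 2^2, 2^3, 2^4, ….
Track B: 5, 18, 31, 44, 57, 70, 83, 96. Adding 13 each time.
The 14th slot belongs to track B; its 9th term is 109.

109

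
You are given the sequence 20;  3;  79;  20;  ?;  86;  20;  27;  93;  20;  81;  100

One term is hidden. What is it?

Split by position mod 3: positions 1, 4, 7, … form one track, and each other residue class forms its own.
Stream A = 20, 20, 20, 20: constant 20.
Stream B = 3, ?, 27, 81: a geometric progression (common ratio 3).
Stream C = 79, 86, 93, 100: adding 7 each time.
Stream B's pattern makes the blank 9.

9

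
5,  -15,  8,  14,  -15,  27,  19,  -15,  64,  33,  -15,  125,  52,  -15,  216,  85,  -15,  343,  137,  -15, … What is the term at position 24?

729

Split by position mod 3 into 3 tracks.
Track A = 5, 14, 19, 33, 52, 85, 137: each term equals the sum of the previous two.
Track B = -15, -15, -15, -15, -15, -15, -15: constant -15.
Track C = 8, 27, 64, 125, 216, 343: consecutive cubes n³ from n = 2.
The 24th slot belongs to track C; its 8th term is 729.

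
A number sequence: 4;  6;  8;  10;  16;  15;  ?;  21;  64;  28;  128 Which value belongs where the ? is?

Taking every 2nd term gives 2 separate tracks.
Track A = 4, 8, 16, ?, 64, 128: powers 2^2, 2^3, 2^4, ….
Track B = 6, 10, 15, 21, 28: triangular numbers starting at T_3.
Filling track A at index 4 by its rule yields 32.

32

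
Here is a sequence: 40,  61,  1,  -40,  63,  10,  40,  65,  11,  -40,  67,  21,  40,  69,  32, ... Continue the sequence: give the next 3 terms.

-40, 71, 53

Split by position mod 3 into 3 tracks.
Track A: 40, -40, 40, -40, 40. The oscillation 40·(−1)^(n+1).
Track B: 61, 63, 65, 67, 69. Arithmetic with common difference +2.
Track C: 1, 10, 11, 21, 32. A Fibonacci-like recurrence a_n = a_{n-1} + a_{n-2}.
Position 16 → track A, term 6 = -40.
Position 17 → track B, term 6 = 71.
Position 18 falls in track C as its term 6, giving 53.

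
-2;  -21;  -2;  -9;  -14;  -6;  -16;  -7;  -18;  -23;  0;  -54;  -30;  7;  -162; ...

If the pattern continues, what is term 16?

Split by position mod 3 into 3 tracks.
Subsequence A is -2, -9, -16, -23, -30, which is subtracting 7 each time.
Subsequence B is -21, -14, -7, 0, 7, which is adding 7 each time.
Subsequence C is -2, -6, -18, -54, -162, which is geometric with ratio 3.
The 16th slot belongs to subsequence A; its 6th term is -37.

-37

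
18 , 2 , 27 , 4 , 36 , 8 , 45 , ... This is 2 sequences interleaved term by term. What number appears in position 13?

The terms cycle through 2 interleaved subsequences.
Stream A: 18, 27, 36, 45 (adding 9 each time).
Stream B: 2, 4, 8 (powers 2^1, 2^2, 2^3, …).
Position 13 falls in stream A as its term 7, giving 72.

72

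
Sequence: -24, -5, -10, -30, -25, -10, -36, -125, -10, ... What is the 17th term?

Read the sequence 3 terms at a time; column i is its own pattern.
Subsequence A is -24, -30, -36, which is arithmetic with common difference −6.
Subsequence B is -5, -25, -125, which is a geometric progression (common ratio 5).
Subsequence C is -10, -10, -10, which is always -10.
Position 17 falls in subsequence B as its term 6, giving -15625.

-15625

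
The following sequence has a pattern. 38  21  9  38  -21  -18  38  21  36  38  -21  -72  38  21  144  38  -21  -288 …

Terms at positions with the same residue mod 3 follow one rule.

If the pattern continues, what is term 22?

Taking every 3rd term gives 3 separate tracks.
Stream A = 38, 38, 38, 38, 38, 38: always 38.
Stream B = 21, -21, 21, -21, 21, -21: oscillating between 21 and -21.
Stream C = 9, -18, 36, -72, 144, -288: geometric, ×-2 each step.
Term 22 comes from stream A (its 8th entry): 38.

38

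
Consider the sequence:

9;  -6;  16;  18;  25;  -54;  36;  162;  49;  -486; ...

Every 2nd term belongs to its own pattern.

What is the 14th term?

-4374

Split by position mod 2 into 2 tracks.
Stream A = 9, 16, 25, 36, 49: the squares 3², 4², 5², ….
Stream B = -6, 18, -54, 162, -486: geometric, ×-3 each step.
The 14th slot belongs to stream B; its 7th term is -4374.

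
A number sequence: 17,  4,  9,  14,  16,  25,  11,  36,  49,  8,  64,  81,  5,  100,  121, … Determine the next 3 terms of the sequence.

2, 144, 169

Positions follow the repeating pattern ABB; grouping by letter gives 2 tracks.
Stream A: 17, 14, 11, 8, 5. Subtracting 3 each time.
Stream B: 4, 9, 16, 25, 36, 49, 64, 81, 100, 121. Perfect squares starting at 2².
Term 16 comes from stream A (its 6th entry): 2.
Term 17 comes from stream B (its 11th entry): 144.
Term 18 comes from stream B (its 12th entry): 169.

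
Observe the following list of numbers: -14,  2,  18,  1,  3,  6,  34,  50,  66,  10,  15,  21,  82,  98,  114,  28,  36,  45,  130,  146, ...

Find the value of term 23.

66

The slot pattern repeats as AAABBB (period 6), so there are 2 interleaved tracks.
Stream A is -14, 2, 18, 34, 50, 66, 82, 98, 114, 130, 146, which is arithmetic, step +16.
Stream B is 1, 3, 6, 10, 15, 21, 28, 36, 45, which is triangular numbers n(n+1)/2 for n = 1, 2, ….
Position 23 falls in stream B as its term 11, giving 66.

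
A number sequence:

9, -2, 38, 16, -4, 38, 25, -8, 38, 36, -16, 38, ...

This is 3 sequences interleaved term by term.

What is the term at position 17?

Taking every 3rd term gives 3 separate tracks.
Track A is 9, 16, 25, 36, which is perfect squares starting at 3².
Track B is -2, -4, -8, -16, which is geometric, ×2 each step.
Track C is 38, 38, 38, 38, which is always 38.
Position 17 → track B, term 6 = -64.

-64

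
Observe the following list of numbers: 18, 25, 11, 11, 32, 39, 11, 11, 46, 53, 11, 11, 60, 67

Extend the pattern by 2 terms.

The slot pattern repeats as AABB (period 4), so there are 2 interleaved tracks.
Track A: 18, 25, 32, 39, 46, 53, 60, 67 (arithmetic, step +7).
Track B: 11, 11, 11, 11, 11, 11 (the constant sequence 11).
Position 15 falls in track B as its term 7, giving 11.
The 16th slot belongs to track B; its 8th term is 11.

11, 11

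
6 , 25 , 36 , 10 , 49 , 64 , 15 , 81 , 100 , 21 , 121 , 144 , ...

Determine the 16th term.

36

Reading positions in blocks of 3 reveals the pattern ABB — 2 tracks woven together.
Stream A: 6, 10, 15, 21 (the triangular numbers T_3, T_4, …).
Stream B: 25, 36, 49, 64, 81, 100, 121, 144 (consecutive squares n² from n = 5).
Position 16 → stream A, term 6 = 36.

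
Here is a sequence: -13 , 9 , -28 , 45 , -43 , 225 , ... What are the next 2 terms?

The terms cycle through 2 interleaved subsequences.
Subsequence A: -13, -28, -43 (subtracting 15 each time).
Subsequence B: 9, 45, 225 (a geometric progression (common ratio 5)).
Term 7 comes from subsequence A (its 4th entry): -58.
Position 8 falls in subsequence B as its term 4, giving 1125.

-58, 1125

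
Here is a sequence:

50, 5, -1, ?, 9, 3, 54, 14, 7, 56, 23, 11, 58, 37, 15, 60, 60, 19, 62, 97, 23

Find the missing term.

Split by position mod 3: positions 1, 4, 7, … form one track, and each other residue class forms its own.
Subsequence A is 50, ?, 54, 56, 58, 60, 62, which is arithmetic, step +2.
Subsequence B is 5, 9, 14, 23, 37, 60, 97, which is Fibonacci-style (each term is the sum of the two before it).
Subsequence C is -1, 3, 7, 11, 15, 19, 23, which is linear: a_n = -5 + 4·n.
Filling subsequence A at index 2 by its rule yields 52.

52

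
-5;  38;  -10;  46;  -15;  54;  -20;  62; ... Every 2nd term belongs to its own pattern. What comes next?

The terms cycle through 2 interleaved subsequences.
Track A is -5, -10, -15, -20, which is arithmetic, step −5.
Track B is 38, 46, 54, 62, which is arithmetic, step +8.
The 9th slot belongs to track A; its 5th term is -25.

-25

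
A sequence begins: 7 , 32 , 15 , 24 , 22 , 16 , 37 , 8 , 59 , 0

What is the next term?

The terms cycle through 2 interleaved subsequences.
Track A = 7, 15, 22, 37, 59: a Fibonacci-like recurrence a_n = a_{n-1} + a_{n-2}.
Track B = 32, 24, 16, 8, 0: subtracting 8 each time.
Position 11 falls in track A as its term 6, giving 96.

96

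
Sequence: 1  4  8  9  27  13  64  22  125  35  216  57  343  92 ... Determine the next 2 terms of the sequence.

512, 149

Positions 1, 3, 5, … form one subsequence and positions 2, 4, 6, … form another.
Stream A: 1, 8, 27, 64, 125, 216, 343. Perfect cubes starting at 1³.
Stream B: 4, 9, 13, 22, 35, 57, 92. Fibonacci-style (each term is the sum of the two before it).
The 15th slot belongs to stream A; its 8th term is 512.
Position 16 → stream B, term 8 = 149.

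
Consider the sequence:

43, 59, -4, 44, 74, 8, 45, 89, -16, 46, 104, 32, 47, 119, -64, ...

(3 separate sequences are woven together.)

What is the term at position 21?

Split by position mod 3 into 3 tracks.
Stream A is 43, 44, 45, 46, 47, which is linear: a_n = 42 + n.
Stream B is 59, 74, 89, 104, 119, which is adding 15 each time.
Stream C is -4, 8, -16, 32, -64, which is geometric with ratio -2.
Term 21 comes from stream C (its 7th entry): -256.

-256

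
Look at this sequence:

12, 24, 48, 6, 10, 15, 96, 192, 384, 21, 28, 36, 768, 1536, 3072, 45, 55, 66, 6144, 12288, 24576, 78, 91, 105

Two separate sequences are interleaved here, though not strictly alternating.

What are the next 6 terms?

Reading positions in blocks of 6 reveals the pattern AAABBB — 2 tracks woven together.
Subsequence A: 12, 24, 48, 96, 192, 384, 768, 1536, 3072, 6144, 12288, 24576 (geometric, ×2 each step).
Subsequence B: 6, 10, 15, 21, 28, 36, 45, 55, 66, 78, 91, 105 (triangular numbers starting at T_3).
Position 25 falls in subsequence A as its term 13, giving 49152.
The 26th slot belongs to subsequence A; its 14th term is 98304.
Term 27 comes from subsequence A (its 15th entry): 196608.
Position 28 → subsequence B, term 13 = 120.
Term 29 comes from subsequence B (its 14th entry): 136.
Term 30 comes from subsequence B (its 15th entry): 153.

49152, 98304, 196608, 120, 136, 153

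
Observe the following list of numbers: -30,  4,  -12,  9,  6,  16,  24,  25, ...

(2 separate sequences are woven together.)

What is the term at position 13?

78

Split by position mod 2 into 2 tracks.
Track A: -30, -12, 6, 24 (linear: a_n = -48 + 18·n).
Track B: 4, 9, 16, 25 (consecutive squares n² from n = 2).
The 13th slot belongs to track A; its 7th term is 78.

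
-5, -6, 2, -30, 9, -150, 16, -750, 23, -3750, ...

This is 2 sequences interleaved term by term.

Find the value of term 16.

-468750

Positions 1, 3, 5, … form one subsequence and positions 2, 4, 6, … form another.
Track A: -5, 2, 9, 16, 23 (adding 7 each time).
Track B: -6, -30, -150, -750, -3750 (a geometric progression (common ratio 5)).
Term 16 comes from track B (its 8th entry): -468750.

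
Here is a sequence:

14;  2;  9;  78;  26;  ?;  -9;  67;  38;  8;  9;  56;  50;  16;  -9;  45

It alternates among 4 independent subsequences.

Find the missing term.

4

The terms cycle through 4 interleaved subsequences.
Stream A: 14, 26, 38, 50 (adding 12 each time).
Stream B: 2, ?, 8, 16 (powers 2^1, 2^2, 2^3, …).
Stream C: 9, -9, 9, -9 (the oscillation 9·(−1)^(n+1)).
Stream D: 78, 67, 56, 45 (arithmetic, step −11).
Filling stream B at index 2 by its rule yields 4.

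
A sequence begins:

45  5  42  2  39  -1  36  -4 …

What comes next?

33

The terms cycle through 2 interleaved subsequences.
Stream A is 45, 42, 39, 36, which is arithmetic, step −3.
Stream B is 5, 2, -1, -4, which is arithmetic with common difference −3.
Position 9 falls in stream A as its term 5, giving 33.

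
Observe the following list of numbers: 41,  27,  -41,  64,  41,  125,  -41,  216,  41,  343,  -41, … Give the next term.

Positions 1, 3, 5, … form one subsequence and positions 2, 4, 6, … form another.
Track A: 41, -41, 41, -41, 41, -41 (the oscillation 41·(−1)^(n+1)).
Track B: 27, 64, 125, 216, 343 (consecutive cubes n³ from n = 3).
Position 12 falls in track B as its term 6, giving 512.

512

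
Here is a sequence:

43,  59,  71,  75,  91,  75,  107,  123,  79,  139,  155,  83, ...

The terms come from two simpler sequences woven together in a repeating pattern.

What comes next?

The slot pattern repeats as AAB (period 3), so there are 2 interleaved tracks.
Track A: 43, 59, 75, 91, 107, 123, 139, 155 (adding 16 each time).
Track B: 71, 75, 79, 83 (adding 4 each time).
Term 13 comes from track A (its 9th entry): 171.

171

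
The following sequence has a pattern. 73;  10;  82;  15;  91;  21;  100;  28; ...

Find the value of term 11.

Positions 1, 3, 5, … form one subsequence and positions 2, 4, 6, … form another.
Subsequence A: 73, 82, 91, 100 (adding 9 each time).
Subsequence B: 10, 15, 21, 28 (triangular numbers n(n+1)/2 for n = 4, 5, …).
The 11th slot belongs to subsequence A; its 6th term is 118.

118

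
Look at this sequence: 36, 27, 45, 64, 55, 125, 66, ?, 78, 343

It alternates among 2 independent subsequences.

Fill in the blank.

The terms cycle through 2 interleaved subsequences.
Track A: 36, 45, 55, 66, 78 — triangular numbers starting at T_8.
Track B: 27, 64, 125, ?, 343 — consecutive cubes n³ from n = 3.
Filling track B at index 4 by its rule yields 216.

216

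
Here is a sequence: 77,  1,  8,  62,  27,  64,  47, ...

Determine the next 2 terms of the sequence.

Reading positions in blocks of 3 reveals the pattern ABB — 2 tracks woven together.
Subsequence A is 77, 62, 47, which is subtracting 15 each time.
Subsequence B is 1, 8, 27, 64, which is perfect cubes starting at 1³.
Position 8 → subsequence B, term 5 = 125.
The 9th slot belongs to subsequence B; its 6th term is 216.

125, 216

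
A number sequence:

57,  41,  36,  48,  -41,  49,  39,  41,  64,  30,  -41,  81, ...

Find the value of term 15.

100

Taking every 3rd term gives 3 separate tracks.
Stream A: 57, 48, 39, 30 — arithmetic with common difference −9.
Stream B: 41, -41, 41, -41 — the oscillation 41·(−1)^(n+1).
Stream C: 36, 49, 64, 81 — consecutive squares n² from n = 6.
Position 15 → stream C, term 5 = 100.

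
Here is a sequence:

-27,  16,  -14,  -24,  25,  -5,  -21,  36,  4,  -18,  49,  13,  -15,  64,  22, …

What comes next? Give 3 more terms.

Taking every 3rd term gives 3 separate tracks.
Track A = -27, -24, -21, -18, -15: arithmetic with common difference +3.
Track B = 16, 25, 36, 49, 64: the squares 4², 5², 6², ….
Track C = -14, -5, 4, 13, 22: linear: a_n = -23 + 9·n.
Term 16 comes from track A (its 6th entry): -12.
Position 17 → track B, term 6 = 81.
Position 18 → track C, term 6 = 31.

-12, 81, 31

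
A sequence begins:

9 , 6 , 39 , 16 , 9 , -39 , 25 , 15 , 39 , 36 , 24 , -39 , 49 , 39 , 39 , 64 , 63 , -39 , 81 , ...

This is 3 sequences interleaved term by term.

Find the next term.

102

Read the sequence 3 terms at a time; column i is its own pattern.
Subsequence A: 9, 16, 25, 36, 49, 64, 81 — the squares 3², 4², 5², ….
Subsequence B: 6, 9, 15, 24, 39, 63 — a Fibonacci-like recurrence a_n = a_{n-1} + a_{n-2}.
Subsequence C: 39, -39, 39, -39, 39, -39 — oscillating between 39 and -39.
Term 20 comes from subsequence B (its 7th entry): 102.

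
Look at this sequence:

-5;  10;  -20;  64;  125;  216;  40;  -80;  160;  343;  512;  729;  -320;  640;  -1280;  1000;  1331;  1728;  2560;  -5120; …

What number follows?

10240

Positions follow the repeating pattern AAABBB; grouping by letter gives 2 tracks.
Stream A: -5, 10, -20, 40, -80, 160, -320, 640, -1280, 2560, -5120 (multiplying by -2 each time).
Stream B: 64, 125, 216, 343, 512, 729, 1000, 1331, 1728 (the cubes 4³, 5³, 6³, …).
The 21st slot belongs to stream A; its 12th term is 10240.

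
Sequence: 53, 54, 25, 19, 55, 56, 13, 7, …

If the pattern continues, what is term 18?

Positions follow the repeating pattern AABB; grouping by letter gives 2 tracks.
Track A is 53, 54, 55, 56, which is adding 1 each time.
Track B is 25, 19, 13, 7, which is subtracting 6 each time.
The 18th slot belongs to track A; its 10th term is 62.

62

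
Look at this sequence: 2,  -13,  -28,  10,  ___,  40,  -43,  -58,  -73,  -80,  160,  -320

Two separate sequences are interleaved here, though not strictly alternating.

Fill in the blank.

-20

Positions follow the repeating pattern AAABBB; grouping by letter gives 2 tracks.
Track A: 2, -13, -28, -43, -58, -73. Arithmetic, step −15.
Track B: 10, ?, 40, -80, 160, -320. Geometric with ratio -2.
Track B's pattern makes the blank -20.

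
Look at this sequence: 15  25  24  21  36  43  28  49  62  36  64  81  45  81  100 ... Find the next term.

Split by position mod 3: positions 1, 4, 7, … form one track, and each other residue class forms its own.
Track A: 15, 21, 28, 36, 45 (the triangular numbers T_5, T_6, …).
Track B: 25, 36, 49, 64, 81 (perfect squares starting at 5²).
Track C: 24, 43, 62, 81, 100 (arithmetic, step +19).
Position 16 falls in track A as its term 6, giving 55.

55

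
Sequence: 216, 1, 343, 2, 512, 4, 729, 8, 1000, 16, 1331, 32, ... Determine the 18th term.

256

Positions 1, 3, 5, … form one subsequence and positions 2, 4, 6, … form another.
Track A: 216, 343, 512, 729, 1000, 1331 (perfect cubes starting at 6³).
Track B: 1, 2, 4, 8, 16, 32 (successive powers of 2).
Position 18 falls in track B as its term 9, giving 256.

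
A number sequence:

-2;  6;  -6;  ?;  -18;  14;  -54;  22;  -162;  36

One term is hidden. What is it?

8

Positions 1, 3, 5, … form one subsequence and positions 2, 4, 6, … form another.
Track A is -2, -6, -18, -54, -162, which is a geometric progression (common ratio 3).
Track B is 6, ?, 14, 22, 36, which is each term equals the sum of the previous two.
Track B's pattern makes the blank 8.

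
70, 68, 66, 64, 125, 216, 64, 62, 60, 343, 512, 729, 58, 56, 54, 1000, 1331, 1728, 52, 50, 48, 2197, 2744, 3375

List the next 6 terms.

Reading positions in blocks of 6 reveals the pattern AAABBB — 2 tracks woven together.
Stream A = 70, 68, 66, 64, 62, 60, 58, 56, 54, 52, 50, 48: linear: a_n = 72 − 2·n.
Stream B = 64, 125, 216, 343, 512, 729, 1000, 1331, 1728, 2197, 2744, 3375: consecutive cubes n³ from n = 4.
Position 25 → stream A, term 13 = 46.
Position 26 → stream A, term 14 = 44.
The 27th slot belongs to stream A; its 15th term is 42.
Position 28 falls in stream B as its term 13, giving 4096.
The 29th slot belongs to stream B; its 14th term is 4913.
Position 30 → stream B, term 15 = 5832.

46, 44, 42, 4096, 4913, 5832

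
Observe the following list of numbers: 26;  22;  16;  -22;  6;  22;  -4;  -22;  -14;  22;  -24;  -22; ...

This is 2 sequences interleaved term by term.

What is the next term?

-34

Positions 1, 3, 5, … form one subsequence and positions 2, 4, 6, … form another.
Subsequence A: 26, 16, 6, -4, -14, -24 — subtracting 10 each time.
Subsequence B: 22, -22, 22, -22, 22, -22 — oscillating between 22 and -22.
Position 13 falls in subsequence A as its term 7, giving -34.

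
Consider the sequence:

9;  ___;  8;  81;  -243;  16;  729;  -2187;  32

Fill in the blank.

Reading positions in blocks of 3 reveals the pattern AAB — 2 tracks woven together.
Track A: 9, ?, 81, -243, 729, -2187 — geometric with ratio -3.
Track B: 8, 16, 32 — successive powers of 2.
Track A's pattern makes the blank -27.

-27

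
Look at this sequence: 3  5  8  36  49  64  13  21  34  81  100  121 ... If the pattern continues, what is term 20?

Reading positions in blocks of 6 reveals the pattern AAABBB — 2 tracks woven together.
Track A is 3, 5, 8, 13, 21, 34, which is each term equals the sum of the previous two.
Track B is 36, 49, 64, 81, 100, 121, which is the squares 6², 7², 8², ….
The 20th slot belongs to track A; its 11th term is 377.

377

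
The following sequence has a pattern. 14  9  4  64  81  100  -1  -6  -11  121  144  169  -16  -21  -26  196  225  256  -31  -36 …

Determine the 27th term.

-56

The slot pattern repeats as AAABBB (period 6), so there are 2 interleaved tracks.
Track A: 14, 9, 4, -1, -6, -11, -16, -21, -26, -31, -36 — subtracting 5 each time.
Track B: 64, 81, 100, 121, 144, 169, 196, 225, 256 — the squares 8², 9², 10², ….
The 27th slot belongs to track A; its 15th term is -56.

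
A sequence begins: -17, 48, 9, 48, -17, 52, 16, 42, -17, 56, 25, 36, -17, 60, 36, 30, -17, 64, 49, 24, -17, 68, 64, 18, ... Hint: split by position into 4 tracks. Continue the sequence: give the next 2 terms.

-17, 72

Split by position mod 4: positions 1, 5, 9, … form one track, and each other residue class forms its own.
Stream A: -17, -17, -17, -17, -17, -17 — constant -17.
Stream B: 48, 52, 56, 60, 64, 68 — linear: a_n = 44 + 4·n.
Stream C: 9, 16, 25, 36, 49, 64 — perfect squares starting at 3².
Stream D: 48, 42, 36, 30, 24, 18 — arithmetic, step −6.
Term 25 comes from stream A (its 7th entry): -17.
The 26th slot belongs to stream B; its 7th term is 72.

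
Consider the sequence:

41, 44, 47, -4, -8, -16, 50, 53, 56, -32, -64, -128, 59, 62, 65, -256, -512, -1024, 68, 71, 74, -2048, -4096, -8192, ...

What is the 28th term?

Positions follow the repeating pattern AAABBB; grouping by letter gives 2 tracks.
Subsequence A: 41, 44, 47, 50, 53, 56, 59, 62, 65, 68, 71, 74 (linear: a_n = 38 + 3·n).
Subsequence B: -4, -8, -16, -32, -64, -128, -256, -512, -1024, -2048, -4096, -8192 (a geometric progression (common ratio 2)).
Term 28 comes from subsequence B (its 13th entry): -16384.

-16384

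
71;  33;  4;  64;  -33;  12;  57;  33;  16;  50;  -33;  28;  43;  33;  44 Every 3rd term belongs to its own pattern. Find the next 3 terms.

36, -33, 72

Read the sequence 3 terms at a time; column i is its own pattern.
Track A: 71, 64, 57, 50, 43 (arithmetic with common difference −7).
Track B: 33, -33, 33, -33, 33 (the oscillation 33·(−1)^(n+1)).
Track C: 4, 12, 16, 28, 44 (Fibonacci-style (each term is the sum of the two before it)).
The 16th slot belongs to track A; its 6th term is 36.
Position 17 falls in track B as its term 6, giving -33.
Position 18 falls in track C as its term 6, giving 72.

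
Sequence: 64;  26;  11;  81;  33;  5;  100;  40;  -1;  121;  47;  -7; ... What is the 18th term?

-19

Read the sequence 3 terms at a time; column i is its own pattern.
Stream A: 64, 81, 100, 121 (consecutive squares n² from n = 8).
Stream B: 26, 33, 40, 47 (arithmetic, step +7).
Stream C: 11, 5, -1, -7 (arithmetic, step −6).
Term 18 comes from stream C (its 6th entry): -19.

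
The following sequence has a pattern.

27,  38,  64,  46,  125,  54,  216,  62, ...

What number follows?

The terms cycle through 2 interleaved subsequences.
Track A is 27, 64, 125, 216, which is perfect cubes starting at 3³.
Track B is 38, 46, 54, 62, which is linear: a_n = 30 + 8·n.
Position 9 → track A, term 5 = 343.

343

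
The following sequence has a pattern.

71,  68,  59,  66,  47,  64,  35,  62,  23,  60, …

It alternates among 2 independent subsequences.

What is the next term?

11

Taking every 2nd term gives 2 separate tracks.
Track A: 71, 59, 47, 35, 23. Arithmetic, step −12.
Track B: 68, 66, 64, 62, 60. Arithmetic with common difference −2.
Position 11 falls in track A as its term 6, giving 11.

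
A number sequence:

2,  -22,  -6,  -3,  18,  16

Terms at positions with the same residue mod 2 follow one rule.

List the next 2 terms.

-54, 35

Positions 1, 3, 5, … form one subsequence and positions 2, 4, 6, … form another.
Track A: 2, -6, 18. Geometric with ratio -3.
Track B: -22, -3, 16. Adding 19 each time.
Position 7 → track A, term 4 = -54.
Term 8 comes from track B (its 4th entry): 35.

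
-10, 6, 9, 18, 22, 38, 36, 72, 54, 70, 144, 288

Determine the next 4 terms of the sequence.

86, 102, 576, 1152

Positions follow the repeating pattern AABB; grouping by letter gives 2 tracks.
Subsequence A: -10, 6, 22, 38, 54, 70 (arithmetic with common difference +16).
Subsequence B: 9, 18, 36, 72, 144, 288 (a geometric progression (common ratio 2)).
Position 13 falls in subsequence A as its term 7, giving 86.
Term 14 comes from subsequence A (its 8th entry): 102.
Term 15 comes from subsequence B (its 7th entry): 576.
Position 16 → subsequence B, term 8 = 1152.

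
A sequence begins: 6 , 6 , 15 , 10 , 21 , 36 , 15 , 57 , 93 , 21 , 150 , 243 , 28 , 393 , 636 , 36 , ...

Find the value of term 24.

11412

Positions follow the repeating pattern ABB; grouping by letter gives 2 tracks.
Track A: 6, 10, 15, 21, 28, 36 — triangular numbers n(n+1)/2 for n = 3, 4, ….
Track B: 6, 15, 21, 36, 57, 93, 150, 243, 393, 636 — each term equals the sum of the previous two.
Position 24 → track B, term 16 = 11412.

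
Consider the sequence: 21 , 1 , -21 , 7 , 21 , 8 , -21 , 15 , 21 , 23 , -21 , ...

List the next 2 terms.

The terms cycle through 2 interleaved subsequences.
Subsequence A = 21, -21, 21, -21, 21, -21: oscillating between 21 and -21.
Subsequence B = 1, 7, 8, 15, 23: each term equals the sum of the previous two.
Position 12 falls in subsequence B as its term 6, giving 38.
Position 13 falls in subsequence A as its term 7, giving 21.

38, 21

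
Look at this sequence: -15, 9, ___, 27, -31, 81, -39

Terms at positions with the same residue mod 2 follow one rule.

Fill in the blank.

-23

Positions 1, 3, 5, … form one subsequence and positions 2, 4, 6, … form another.
Track A: -15, ?, -31, -39 (linear: a_n = -7 − 8·n).
Track B: 9, 27, 81 (successive powers of 3).
The gap is track A's term 2; the rule gives -23.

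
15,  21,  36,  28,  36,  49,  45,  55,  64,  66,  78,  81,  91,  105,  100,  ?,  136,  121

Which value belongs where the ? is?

120

Positions follow the repeating pattern AAB; grouping by letter gives 2 tracks.
Subsequence A: 15, 21, 28, 36, 45, 55, 66, 78, 91, 105, ?, 136. The triangular numbers T_5, T_6, ….
Subsequence B: 36, 49, 64, 81, 100, 121. Consecutive squares n² from n = 6.
Filling subsequence A at index 11 by its rule yields 120.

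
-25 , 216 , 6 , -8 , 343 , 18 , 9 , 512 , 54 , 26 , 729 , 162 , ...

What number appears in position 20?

Split by position mod 3: positions 1, 4, 7, … form one track, and each other residue class forms its own.
Subsequence A: -25, -8, 9, 26. Linear: a_n = -42 + 17·n.
Subsequence B: 216, 343, 512, 729. The cubes 6³, 7³, 8³, ….
Subsequence C: 6, 18, 54, 162. Geometric, ×3 each step.
Term 20 comes from subsequence B (its 7th entry): 1728.

1728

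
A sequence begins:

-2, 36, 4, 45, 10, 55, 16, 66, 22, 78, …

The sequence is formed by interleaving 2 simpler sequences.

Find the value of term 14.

105

Odd-indexed and even-indexed terms follow separate rules.
Subsequence A is -2, 4, 10, 16, 22, which is arithmetic, step +6.
Subsequence B is 36, 45, 55, 66, 78, which is the triangular numbers T_8, T_9, ….
Term 14 comes from subsequence B (its 7th entry): 105.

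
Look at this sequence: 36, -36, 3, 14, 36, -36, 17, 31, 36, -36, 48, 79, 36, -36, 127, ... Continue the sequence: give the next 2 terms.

The slot pattern repeats as AABB (period 4), so there are 2 interleaved tracks.
Track A: 36, -36, 36, -36, 36, -36, 36, -36. Oscillating between 36 and -36.
Track B: 3, 14, 17, 31, 48, 79, 127. A Fibonacci-like recurrence a_n = a_{n-1} + a_{n-2}.
The 16th slot belongs to track B; its 8th term is 206.
Position 17 falls in track A as its term 9, giving 36.

206, 36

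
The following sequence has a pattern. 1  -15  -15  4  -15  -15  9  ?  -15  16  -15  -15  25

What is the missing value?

-15

Positions follow the repeating pattern ABB; grouping by letter gives 2 tracks.
Stream A: 1, 4, 9, 16, 25 — perfect squares starting at 1².
Stream B: -15, -15, -15, -15, ?, -15, -15, -15 — constant -15.
So the missing entry in stream B is -15.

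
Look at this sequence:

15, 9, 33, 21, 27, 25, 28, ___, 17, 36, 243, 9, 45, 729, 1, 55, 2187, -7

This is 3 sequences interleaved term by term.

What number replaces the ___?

The terms cycle through 3 interleaved subsequences.
Stream A: 15, 21, 28, 36, 45, 55. Triangular numbers n(n+1)/2 for n = 5, 6, ….
Stream B: 9, 27, ?, 243, 729, 2187. Powers 3^2, 3^3, 3^4, ….
Stream C: 33, 25, 17, 9, 1, -7. Linear: a_n = 41 − 8·n.
So the missing entry in stream B is 81.

81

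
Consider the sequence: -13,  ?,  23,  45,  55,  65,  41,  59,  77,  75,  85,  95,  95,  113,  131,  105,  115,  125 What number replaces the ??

5

Positions follow the repeating pattern AAABBB; grouping by letter gives 2 tracks.
Track A is -13, ?, 23, 41, 59, 77, 95, 113, 131, which is arithmetic, step +18.
Track B is 45, 55, 65, 75, 85, 95, 105, 115, 125, which is linear: a_n = 35 + 10·n.
Track A's pattern makes the blank 5.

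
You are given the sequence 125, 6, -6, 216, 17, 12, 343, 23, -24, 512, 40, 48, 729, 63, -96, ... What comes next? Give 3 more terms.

1000, 103, 192

Taking every 3rd term gives 3 separate tracks.
Track A: 125, 216, 343, 512, 729 (the cubes 5³, 6³, 7³, …).
Track B: 6, 17, 23, 40, 63 (each term equals the sum of the previous two).
Track C: -6, 12, -24, 48, -96 (geometric with ratio -2).
Position 16 → track A, term 6 = 1000.
Position 17 falls in track B as its term 6, giving 103.
Position 18 falls in track C as its term 6, giving 192.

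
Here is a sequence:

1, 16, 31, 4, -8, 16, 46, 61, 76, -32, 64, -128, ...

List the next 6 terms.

91, 106, 121, 256, -512, 1024

Reading positions in blocks of 6 reveals the pattern AAABBB — 2 tracks woven together.
Subsequence A: 1, 16, 31, 46, 61, 76 — arithmetic, step +15.
Subsequence B: 4, -8, 16, -32, 64, -128 — geometric with ratio -2.
Position 13 → subsequence A, term 7 = 91.
Term 14 comes from subsequence A (its 8th entry): 106.
The 15th slot belongs to subsequence A; its 9th term is 121.
The 16th slot belongs to subsequence B; its 7th term is 256.
Position 17 falls in subsequence B as its term 8, giving -512.
Position 18 falls in subsequence B as its term 9, giving 1024.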